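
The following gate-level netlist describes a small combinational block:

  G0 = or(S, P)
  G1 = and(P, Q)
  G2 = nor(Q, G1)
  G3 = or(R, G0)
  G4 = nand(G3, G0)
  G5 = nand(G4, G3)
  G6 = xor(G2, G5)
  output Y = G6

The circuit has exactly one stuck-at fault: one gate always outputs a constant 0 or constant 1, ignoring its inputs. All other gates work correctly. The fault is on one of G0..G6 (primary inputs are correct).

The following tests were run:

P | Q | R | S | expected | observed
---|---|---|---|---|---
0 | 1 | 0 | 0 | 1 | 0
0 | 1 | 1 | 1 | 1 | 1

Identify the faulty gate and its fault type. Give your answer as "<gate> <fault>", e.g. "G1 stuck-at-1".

G3 stuck-at-1

Fault-free values for test 1 (P=0, Q=1, R=0, S=0): G0=0, G1=0, G2=0, G3=0, G4=1, G5=1, G6=1, giving Y=1. Observed 0.
Test 1: faults giving observed 0 are {G2 stuck-at-1, G3 stuck-at-1, G5 stuck-at-0, G6 stuck-at-0}.
Test 2 (P=0, Q=1, R=1, S=1): fault-free G0=1, G1=0, G2=0, G3=1, G4=0, G5=1, G6=1 → 1; observed 1. Eliminates G2 stuck-at-1, G5 stuck-at-0, G6 stuck-at-0.
Only G3 stuck-at-1 is consistent with every test.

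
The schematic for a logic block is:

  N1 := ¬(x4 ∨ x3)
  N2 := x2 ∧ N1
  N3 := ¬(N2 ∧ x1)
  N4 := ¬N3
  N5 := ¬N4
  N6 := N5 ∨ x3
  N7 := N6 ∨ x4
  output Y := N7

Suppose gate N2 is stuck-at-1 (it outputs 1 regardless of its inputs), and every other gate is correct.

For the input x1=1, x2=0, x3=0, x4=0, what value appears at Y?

Propagate with N2 forced: N1=1, N2=1 [stuck-at-1], N3=0, N4=1, N5=0, N6=0, N7=0.
So Y = 0. (Without the fault it would be 1.)

0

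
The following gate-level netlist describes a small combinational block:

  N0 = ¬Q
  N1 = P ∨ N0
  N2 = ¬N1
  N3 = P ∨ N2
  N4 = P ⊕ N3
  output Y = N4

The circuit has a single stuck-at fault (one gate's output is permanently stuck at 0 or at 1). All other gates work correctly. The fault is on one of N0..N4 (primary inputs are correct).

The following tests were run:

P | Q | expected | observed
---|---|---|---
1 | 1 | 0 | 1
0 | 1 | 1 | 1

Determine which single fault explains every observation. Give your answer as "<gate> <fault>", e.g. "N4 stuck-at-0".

N4 stuck-at-1

Fault-free values for test 1 (P=1, Q=1): N0=0, N1=1, N2=0, N3=1, N4=0, giving Y=0. Observed 1.
Test 1: faults giving observed 1 are {N3 stuck-at-0, N4 stuck-at-1}.
Test 2 (P=0, Q=1): fault-free N0=0, N1=0, N2=1, N3=1, N4=1 → 1; observed 1. Eliminates N3 stuck-at-0.
Only N4 stuck-at-1 is consistent with every test.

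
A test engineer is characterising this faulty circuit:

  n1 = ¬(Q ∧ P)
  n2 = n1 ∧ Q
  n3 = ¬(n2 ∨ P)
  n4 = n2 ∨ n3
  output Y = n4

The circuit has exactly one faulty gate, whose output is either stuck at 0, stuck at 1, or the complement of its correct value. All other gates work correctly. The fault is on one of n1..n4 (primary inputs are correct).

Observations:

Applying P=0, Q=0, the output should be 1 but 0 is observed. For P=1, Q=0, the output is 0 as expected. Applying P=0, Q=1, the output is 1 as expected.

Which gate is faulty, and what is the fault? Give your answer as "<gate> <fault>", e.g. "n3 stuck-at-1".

n3 stuck-at-0

Fault-free values for test 1 (P=0, Q=0): n1=1, n2=0, n3=1, n4=1, giving Y=1. Observed 0.
Test 1: faults giving observed 0 are {n3 stuck-at-0, n3 inverted output, n4 stuck-at-0, n4 inverted output}.
Test 2 (P=1, Q=0): fault-free n1=1, n2=0, n3=0, n4=0 → 0; observed 0. Eliminates n3 inverted output, n4 inverted output.
Test 3 (P=0, Q=1): fault-free n1=1, n2=1, n3=0, n4=1 → 1; observed 1. Eliminates n4 stuck-at-0.
Only n3 stuck-at-0 is consistent with every test.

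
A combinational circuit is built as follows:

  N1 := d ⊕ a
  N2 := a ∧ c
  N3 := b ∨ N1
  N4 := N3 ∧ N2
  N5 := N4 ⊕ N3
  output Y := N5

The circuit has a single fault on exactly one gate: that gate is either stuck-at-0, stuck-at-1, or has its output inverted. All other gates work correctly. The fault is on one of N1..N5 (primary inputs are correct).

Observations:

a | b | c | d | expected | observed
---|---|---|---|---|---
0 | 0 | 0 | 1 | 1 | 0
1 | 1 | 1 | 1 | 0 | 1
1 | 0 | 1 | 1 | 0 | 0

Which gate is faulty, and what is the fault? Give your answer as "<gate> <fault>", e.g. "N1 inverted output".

Fault-free values for test 1 (a=0, b=0, c=0, d=1): N1=1, N2=0, N3=1, N4=0, N5=1, giving Y=1. Observed 0.
Test 1: faults giving observed 0 are {N1 stuck-at-0, N1 inverted output, N2 stuck-at-1, N2 inverted output, N3 stuck-at-0, N3 inverted output, N4 stuck-at-1, N4 inverted output, N5 stuck-at-0, N5 inverted output}.
Test 2 (a=1, b=1, c=1, d=1): fault-free N1=0, N2=1, N3=1, N4=1, N5=0 → 0; observed 1. Eliminates N1 stuck-at-0, N1 inverted output, N2 stuck-at-1, N3 stuck-at-0, N3 inverted output, N4 stuck-at-1, N5 stuck-at-0.
Test 3 (a=1, b=0, c=1, d=1): fault-free N1=0, N2=1, N3=0, N4=0, N5=0 → 0; observed 0. Eliminates N4 inverted output, N5 inverted output.
Only N2 inverted output is consistent with every test.

N2 inverted output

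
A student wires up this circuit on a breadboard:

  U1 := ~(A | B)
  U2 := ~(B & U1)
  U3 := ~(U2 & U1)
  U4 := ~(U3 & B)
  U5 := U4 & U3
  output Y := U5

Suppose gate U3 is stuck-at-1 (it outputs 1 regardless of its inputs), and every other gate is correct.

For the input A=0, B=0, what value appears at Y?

1

Propagate with U3 forced: U1=1, U2=1, U3=1 [stuck-at-1], U4=1, U5=1.
So Y = 1. (Without the fault it would be 0.)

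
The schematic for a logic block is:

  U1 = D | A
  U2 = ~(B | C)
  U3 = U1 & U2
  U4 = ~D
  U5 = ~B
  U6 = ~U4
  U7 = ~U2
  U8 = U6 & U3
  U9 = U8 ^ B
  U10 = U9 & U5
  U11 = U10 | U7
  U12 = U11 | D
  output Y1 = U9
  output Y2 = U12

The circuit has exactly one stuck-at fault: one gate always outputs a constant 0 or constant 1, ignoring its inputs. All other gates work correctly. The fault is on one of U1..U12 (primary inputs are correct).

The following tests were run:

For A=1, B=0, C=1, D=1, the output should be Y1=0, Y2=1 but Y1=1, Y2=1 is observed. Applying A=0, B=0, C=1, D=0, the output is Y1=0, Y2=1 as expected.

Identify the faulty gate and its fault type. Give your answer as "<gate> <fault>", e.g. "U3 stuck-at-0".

Fault-free values for test 1 (A=1, B=0, C=1, D=1): U1=1, U2=0, U3=0, U4=0, U5=1, U6=1, U7=1, U8=0, U9=0, U10=0, U11=1, U12=1, giving Y1=0, Y2=1. Observed Y1=1, Y2=1.
Test 1: faults giving observed Y1=1, Y2=1 are {U2 stuck-at-1, U3 stuck-at-1, U8 stuck-at-1, U9 stuck-at-1}.
Test 2 (A=0, B=0, C=1, D=0): fault-free U1=0, U2=0, U3=0, U4=1, U5=1, U6=0, U7=1, U8=0, U9=0, U10=0, U11=1, U12=1 → Y1=0, Y2=1; observed Y1=0, Y2=1. Eliminates U2 stuck-at-1, U8 stuck-at-1, U9 stuck-at-1.
Only U3 stuck-at-1 is consistent with every test.

U3 stuck-at-1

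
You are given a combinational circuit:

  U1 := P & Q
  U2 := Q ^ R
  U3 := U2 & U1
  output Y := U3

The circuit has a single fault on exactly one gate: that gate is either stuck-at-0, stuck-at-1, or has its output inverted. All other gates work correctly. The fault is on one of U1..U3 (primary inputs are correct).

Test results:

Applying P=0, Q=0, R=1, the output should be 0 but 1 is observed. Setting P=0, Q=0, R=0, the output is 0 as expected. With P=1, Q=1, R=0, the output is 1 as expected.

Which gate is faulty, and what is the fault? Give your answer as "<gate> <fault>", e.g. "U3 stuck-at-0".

Fault-free values for test 1 (P=0, Q=0, R=1): U1=0, U2=1, U3=0, giving Y=0. Observed 1.
Test 1: faults giving observed 1 are {U1 stuck-at-1, U1 inverted output, U3 stuck-at-1, U3 inverted output}.
Test 2 (P=0, Q=0, R=0): fault-free U1=0, U2=0, U3=0 → 0; observed 0. Eliminates U3 stuck-at-1, U3 inverted output.
Test 3 (P=1, Q=1, R=0): fault-free U1=1, U2=1, U3=1 → 1; observed 1. Eliminates U1 inverted output.
Only U1 stuck-at-1 is consistent with every test.

U1 stuck-at-1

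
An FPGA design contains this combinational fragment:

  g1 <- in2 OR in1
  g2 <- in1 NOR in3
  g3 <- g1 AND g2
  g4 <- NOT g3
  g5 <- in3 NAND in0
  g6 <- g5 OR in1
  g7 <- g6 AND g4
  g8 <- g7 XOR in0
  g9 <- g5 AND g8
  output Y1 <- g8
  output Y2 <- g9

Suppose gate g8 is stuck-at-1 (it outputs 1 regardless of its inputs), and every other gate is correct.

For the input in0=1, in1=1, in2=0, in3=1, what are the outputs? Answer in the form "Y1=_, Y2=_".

Propagate with g8 forced: g1=1, g2=0, g3=0, g4=1, g5=0, g6=1, g7=1, g8=1 [stuck-at-1], g9=0.
So the outputs are Y1=1, Y2=0. (Without the fault they would be Y1=0, Y2=0.)

Y1=1, Y2=0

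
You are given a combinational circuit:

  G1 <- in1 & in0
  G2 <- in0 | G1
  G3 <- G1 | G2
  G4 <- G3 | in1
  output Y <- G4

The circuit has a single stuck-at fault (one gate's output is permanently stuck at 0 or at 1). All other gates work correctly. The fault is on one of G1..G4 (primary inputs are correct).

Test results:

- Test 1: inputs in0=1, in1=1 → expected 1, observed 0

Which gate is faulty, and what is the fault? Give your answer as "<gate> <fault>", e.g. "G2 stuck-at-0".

G4 stuck-at-0

Fault-free values for test 1 (in0=1, in1=1): G1=1, G2=1, G3=1, G4=1, giving Y=1. Observed 0.
Test 1: faults giving observed 0 are {G4 stuck-at-0}.
Only G4 stuck-at-0 is consistent with every test.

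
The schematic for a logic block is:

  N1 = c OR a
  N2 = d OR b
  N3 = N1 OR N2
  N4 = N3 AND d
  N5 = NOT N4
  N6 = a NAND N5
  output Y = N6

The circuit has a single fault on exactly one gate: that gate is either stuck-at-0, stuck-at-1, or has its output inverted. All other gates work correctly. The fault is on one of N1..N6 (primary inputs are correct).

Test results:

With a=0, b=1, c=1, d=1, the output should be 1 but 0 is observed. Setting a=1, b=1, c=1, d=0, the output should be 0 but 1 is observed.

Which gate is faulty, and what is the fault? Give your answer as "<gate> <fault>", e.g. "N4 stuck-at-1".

Fault-free values for test 1 (a=0, b=1, c=1, d=1): N1=1, N2=1, N3=1, N4=1, N5=0, N6=1, giving Y=1. Observed 0.
Test 1: faults giving observed 0 are {N6 stuck-at-0, N6 inverted output}.
Test 2 (a=1, b=1, c=1, d=0): fault-free N1=1, N2=1, N3=1, N4=0, N5=1, N6=0 → 0; observed 1. Eliminates N6 stuck-at-0.
Only N6 inverted output is consistent with every test.

N6 inverted output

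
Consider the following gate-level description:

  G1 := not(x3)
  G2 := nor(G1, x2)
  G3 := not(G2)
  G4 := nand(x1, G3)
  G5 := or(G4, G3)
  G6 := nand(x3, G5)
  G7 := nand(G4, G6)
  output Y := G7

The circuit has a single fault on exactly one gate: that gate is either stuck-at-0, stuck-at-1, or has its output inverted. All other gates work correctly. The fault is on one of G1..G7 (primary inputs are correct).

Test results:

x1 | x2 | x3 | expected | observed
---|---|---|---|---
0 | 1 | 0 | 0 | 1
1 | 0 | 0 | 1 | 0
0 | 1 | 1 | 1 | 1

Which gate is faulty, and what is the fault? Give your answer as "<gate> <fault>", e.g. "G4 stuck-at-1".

Fault-free values for test 1 (x1=0, x2=1, x3=0): G1=1, G2=0, G3=1, G4=1, G5=1, G6=1, G7=0, giving Y=0. Observed 1.
Test 1: faults giving observed 1 are {G4 stuck-at-0, G4 inverted output, G6 stuck-at-0, G6 inverted output, G7 stuck-at-1, G7 inverted output}.
Test 2 (x1=1, x2=0, x3=0): fault-free G1=1, G2=0, G3=1, G4=0, G5=1, G6=1, G7=1 → 1; observed 0. Eliminates G4 stuck-at-0, G6 stuck-at-0, G6 inverted output, G7 stuck-at-1.
Test 3 (x1=0, x2=1, x3=1): fault-free G1=0, G2=0, G3=1, G4=1, G5=1, G6=0, G7=1 → 1; observed 1. Eliminates G7 inverted output.
Only G4 inverted output is consistent with every test.

G4 inverted output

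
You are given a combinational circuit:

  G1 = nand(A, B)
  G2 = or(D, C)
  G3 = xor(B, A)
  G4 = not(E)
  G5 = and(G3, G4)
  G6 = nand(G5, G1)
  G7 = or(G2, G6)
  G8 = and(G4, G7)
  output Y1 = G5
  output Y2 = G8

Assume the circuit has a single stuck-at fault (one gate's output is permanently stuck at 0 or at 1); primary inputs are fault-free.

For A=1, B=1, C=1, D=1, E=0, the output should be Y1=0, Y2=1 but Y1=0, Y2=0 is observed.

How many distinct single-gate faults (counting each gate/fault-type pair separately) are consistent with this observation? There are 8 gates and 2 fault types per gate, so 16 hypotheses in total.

Fault-free: G1=0, G2=1, G3=0, G4=1, G5=0, G6=1, G7=1, G8=1 → Y1=0, Y2=1. Observed Y1=0, Y2=0.
  G1: none of the 2 fault types match ✗
  G2: none of the 2 fault types match ✗
  G3: none of the 2 fault types match ✗
  G4: stuck-at-0 ✓; others ✗
  G5: none of the 2 fault types match ✗
  G6: none of the 2 fault types match ✗
  G7: stuck-at-0 ✓; others ✗
  G8: stuck-at-0 ✓; others ✗
Consistent faults: {G4 stuck-at-0, G7 stuck-at-0, G8 stuck-at-0} — 3 in all.

3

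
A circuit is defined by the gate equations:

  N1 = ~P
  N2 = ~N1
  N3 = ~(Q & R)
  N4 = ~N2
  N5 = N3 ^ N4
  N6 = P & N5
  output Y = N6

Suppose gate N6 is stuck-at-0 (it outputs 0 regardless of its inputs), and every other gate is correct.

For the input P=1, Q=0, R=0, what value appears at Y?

0

Propagate with N6 forced: N1=0, N2=1, N3=1, N4=0, N5=1, N6=0 [stuck-at-0].
So Y = 0. (Without the fault it would be 1.)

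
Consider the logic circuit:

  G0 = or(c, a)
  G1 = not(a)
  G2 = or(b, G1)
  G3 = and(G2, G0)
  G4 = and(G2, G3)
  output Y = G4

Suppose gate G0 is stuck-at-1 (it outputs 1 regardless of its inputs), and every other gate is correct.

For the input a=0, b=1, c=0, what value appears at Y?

1

Propagate with G0 forced: G0=1 [stuck-at-1], G1=1, G2=1, G3=1, G4=1.
So Y = 1. (Without the fault it would be 0.)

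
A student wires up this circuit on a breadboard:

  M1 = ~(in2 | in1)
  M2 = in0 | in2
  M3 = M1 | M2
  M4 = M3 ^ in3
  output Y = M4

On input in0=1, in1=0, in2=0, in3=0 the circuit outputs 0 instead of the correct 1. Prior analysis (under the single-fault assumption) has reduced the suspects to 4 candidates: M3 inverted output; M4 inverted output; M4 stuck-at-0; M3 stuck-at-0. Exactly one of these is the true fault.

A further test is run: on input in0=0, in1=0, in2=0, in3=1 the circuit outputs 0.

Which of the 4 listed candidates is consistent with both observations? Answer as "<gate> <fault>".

M4 stuck-at-0

Evaluate each candidate on input in0=0, in1=0, in2=0, in3=1:
  M3 inverted output: M1=1, M2=0, M3=0 [inverted output], M4=1 → 1 — eliminated
  M4 inverted output: M1=1, M2=0, M3=1, M4=1 [inverted output] → 1 — eliminated
  M4 stuck-at-0: M1=1, M2=0, M3=1, M4=0 [stuck-at-0] → 0 — matches
  M3 stuck-at-0: M1=1, M2=0, M3=0 [stuck-at-0], M4=1 → 1 — eliminated
Only M4 stuck-at-0 reproduces the observed 0.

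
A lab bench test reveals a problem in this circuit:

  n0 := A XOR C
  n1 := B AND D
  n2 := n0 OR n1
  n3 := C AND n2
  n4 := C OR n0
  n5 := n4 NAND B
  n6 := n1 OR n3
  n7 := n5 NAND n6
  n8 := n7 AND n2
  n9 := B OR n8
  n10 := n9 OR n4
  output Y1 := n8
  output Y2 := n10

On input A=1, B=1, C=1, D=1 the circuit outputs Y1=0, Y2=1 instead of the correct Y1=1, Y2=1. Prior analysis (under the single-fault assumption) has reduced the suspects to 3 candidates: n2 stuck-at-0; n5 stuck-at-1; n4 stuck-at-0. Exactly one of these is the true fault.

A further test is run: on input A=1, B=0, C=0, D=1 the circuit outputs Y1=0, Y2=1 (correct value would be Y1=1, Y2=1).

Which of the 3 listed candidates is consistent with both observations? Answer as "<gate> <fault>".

n2 stuck-at-0

Evaluate each candidate on input A=1, B=0, C=0, D=1:
  n2 stuck-at-0: n0=1, n1=0, n2=0 [stuck-at-0], n3=0, n4=1, n5=1, n6=0, n7=1, n8=0, n9=0, n10=1 → Y1=0, Y2=1 — matches
  n5 stuck-at-1: n0=1, n1=0, n2=1, n3=0, n4=1, n5=1 [stuck-at-1], n6=0, n7=1, n8=1, n9=1, n10=1 → Y1=1, Y2=1 — eliminated
  n4 stuck-at-0: n0=1, n1=0, n2=1, n3=0, n4=0 [stuck-at-0], n5=1, n6=0, n7=1, n8=1, n9=1, n10=1 → Y1=1, Y2=1 — eliminated
Only n2 stuck-at-0 reproduces the observed Y1=0, Y2=1.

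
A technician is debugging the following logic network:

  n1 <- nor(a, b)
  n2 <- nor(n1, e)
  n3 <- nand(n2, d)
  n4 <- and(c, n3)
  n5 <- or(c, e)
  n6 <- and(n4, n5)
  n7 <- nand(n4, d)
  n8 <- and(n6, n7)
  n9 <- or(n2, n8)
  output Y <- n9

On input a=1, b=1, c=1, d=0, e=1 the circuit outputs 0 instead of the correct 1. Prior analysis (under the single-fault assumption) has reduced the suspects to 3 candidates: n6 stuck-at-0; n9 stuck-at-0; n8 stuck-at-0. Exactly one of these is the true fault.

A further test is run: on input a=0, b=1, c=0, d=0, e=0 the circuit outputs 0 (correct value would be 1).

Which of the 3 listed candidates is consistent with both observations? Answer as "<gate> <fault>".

Evaluate each candidate on input a=0, b=1, c=0, d=0, e=0:
  n6 stuck-at-0: n1=0, n2=1, n3=1, n4=0, n5=0, n6=0 [stuck-at-0], n7=1, n8=0, n9=1 → 1 — eliminated
  n9 stuck-at-0: n1=0, n2=1, n3=1, n4=0, n5=0, n6=0, n7=1, n8=0, n9=0 [stuck-at-0] → 0 — matches
  n8 stuck-at-0: n1=0, n2=1, n3=1, n4=0, n5=0, n6=0, n7=1, n8=0 [stuck-at-0], n9=1 → 1 — eliminated
Only n9 stuck-at-0 reproduces the observed 0.

n9 stuck-at-0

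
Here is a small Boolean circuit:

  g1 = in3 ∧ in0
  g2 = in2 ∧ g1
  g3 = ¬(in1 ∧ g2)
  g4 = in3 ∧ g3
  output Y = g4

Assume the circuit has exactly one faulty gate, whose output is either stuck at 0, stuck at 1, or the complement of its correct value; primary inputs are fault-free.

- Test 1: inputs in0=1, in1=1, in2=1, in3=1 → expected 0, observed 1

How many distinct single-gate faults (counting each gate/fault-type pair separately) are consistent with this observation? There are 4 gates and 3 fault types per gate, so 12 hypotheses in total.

8

Fault-free: g1=1, g2=1, g3=0, g4=0 → 0. Observed 1.
  g1 stuck-at-0: output 1 ✓
  g1 stuck-at-1: output 0 ✗
  g1 inverted output: output 1 ✓
  g2 stuck-at-0: output 1 ✓
  g2 stuck-at-1: output 0 ✗
  g2 inverted output: output 1 ✓
  g3 stuck-at-0: output 0 ✗
  g3 stuck-at-1: output 1 ✓
  g3 inverted output: output 1 ✓
  g4 stuck-at-0: output 0 ✗
  g4 stuck-at-1: output 1 ✓
  g4 inverted output: output 1 ✓
Consistent faults: {g1 stuck-at-0, g1 inverted output, g2 stuck-at-0, g2 inverted output, g3 stuck-at-1, g3 inverted output, g4 stuck-at-1, g4 inverted output} — 8 in all.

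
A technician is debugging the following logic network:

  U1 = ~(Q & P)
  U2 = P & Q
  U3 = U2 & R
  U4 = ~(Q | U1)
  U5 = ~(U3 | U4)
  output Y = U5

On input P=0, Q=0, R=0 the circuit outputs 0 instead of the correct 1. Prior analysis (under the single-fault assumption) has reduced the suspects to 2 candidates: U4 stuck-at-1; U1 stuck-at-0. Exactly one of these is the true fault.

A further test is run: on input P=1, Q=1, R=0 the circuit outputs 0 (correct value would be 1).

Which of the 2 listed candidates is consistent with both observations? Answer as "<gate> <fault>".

Evaluate each candidate on input P=1, Q=1, R=0:
  U4 stuck-at-1: U1=0, U2=1, U3=0, U4=1 [stuck-at-1], U5=0 → 0 — matches
  U1 stuck-at-0: U1=0 [stuck-at-0], U2=1, U3=0, U4=0, U5=1 → 1 — eliminated
Only U4 stuck-at-1 reproduces the observed 0.

U4 stuck-at-1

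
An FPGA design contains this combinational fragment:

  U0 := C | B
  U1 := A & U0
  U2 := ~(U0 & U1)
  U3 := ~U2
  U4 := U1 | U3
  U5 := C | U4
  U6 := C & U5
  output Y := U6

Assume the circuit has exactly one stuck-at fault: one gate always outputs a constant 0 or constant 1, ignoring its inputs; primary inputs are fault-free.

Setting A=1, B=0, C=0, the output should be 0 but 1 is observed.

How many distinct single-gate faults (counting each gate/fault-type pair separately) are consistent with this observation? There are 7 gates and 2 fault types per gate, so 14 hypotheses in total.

1

Fault-free: U0=0, U1=0, U2=1, U3=0, U4=0, U5=0, U6=0 → 0. Observed 1.
  U0 stuck-at-0: output 0 ✗
  U0 stuck-at-1: output 0 ✗
  U1 stuck-at-0: output 0 ✗
  U1 stuck-at-1: output 0 ✗
  U2 stuck-at-0: output 0 ✗
  U2 stuck-at-1: output 0 ✗
  U3 stuck-at-0: output 0 ✗
  U3 stuck-at-1: output 0 ✗
  U4 stuck-at-0: output 0 ✗
  U4 stuck-at-1: output 0 ✗
  U5 stuck-at-0: output 0 ✗
  U5 stuck-at-1: output 0 ✗
  U6 stuck-at-0: output 0 ✗
  U6 stuck-at-1: output 1 ✓
Consistent faults: {U6 stuck-at-1} — 1 in all.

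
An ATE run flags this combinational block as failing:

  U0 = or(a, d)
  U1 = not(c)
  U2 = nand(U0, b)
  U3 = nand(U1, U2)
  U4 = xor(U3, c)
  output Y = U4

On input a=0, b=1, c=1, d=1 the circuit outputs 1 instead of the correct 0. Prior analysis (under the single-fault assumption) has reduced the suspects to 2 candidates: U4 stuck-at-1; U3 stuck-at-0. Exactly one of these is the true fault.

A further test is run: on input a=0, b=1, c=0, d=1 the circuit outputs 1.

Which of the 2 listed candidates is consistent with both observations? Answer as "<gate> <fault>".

U4 stuck-at-1

Evaluate each candidate on input a=0, b=1, c=0, d=1:
  U4 stuck-at-1: U0=1, U1=1, U2=0, U3=1, U4=1 [stuck-at-1] → 1 — matches
  U3 stuck-at-0: U0=1, U1=1, U2=0, U3=0 [stuck-at-0], U4=0 → 0 — eliminated
Only U4 stuck-at-1 reproduces the observed 1.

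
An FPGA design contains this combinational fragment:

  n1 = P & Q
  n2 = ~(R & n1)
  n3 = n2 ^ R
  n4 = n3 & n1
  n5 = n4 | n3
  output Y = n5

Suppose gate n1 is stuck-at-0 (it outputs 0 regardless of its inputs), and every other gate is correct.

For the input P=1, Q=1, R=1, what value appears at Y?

0

Propagate with n1 forced: n1=0 [stuck-at-0], n2=1, n3=0, n4=0, n5=0.
So Y = 0. (Without the fault it would be 1.)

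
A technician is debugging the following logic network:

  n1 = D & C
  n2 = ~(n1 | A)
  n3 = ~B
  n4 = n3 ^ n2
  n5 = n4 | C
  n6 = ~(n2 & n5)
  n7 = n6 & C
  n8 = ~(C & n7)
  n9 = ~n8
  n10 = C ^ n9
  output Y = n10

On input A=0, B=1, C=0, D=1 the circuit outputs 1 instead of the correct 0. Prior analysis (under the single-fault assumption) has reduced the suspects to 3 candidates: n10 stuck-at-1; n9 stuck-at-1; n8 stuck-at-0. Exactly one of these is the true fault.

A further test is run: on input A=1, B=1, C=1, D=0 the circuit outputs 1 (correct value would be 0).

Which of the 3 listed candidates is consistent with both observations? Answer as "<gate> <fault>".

n10 stuck-at-1

Evaluate each candidate on input A=1, B=1, C=1, D=0:
  n10 stuck-at-1: n1=0, n2=0, n3=0, n4=0, n5=1, n6=1, n7=1, n8=0, n9=1, n10=1 [stuck-at-1] → 1 — matches
  n9 stuck-at-1: n1=0, n2=0, n3=0, n4=0, n5=1, n6=1, n7=1, n8=0, n9=1 [stuck-at-1], n10=0 → 0 — eliminated
  n8 stuck-at-0: n1=0, n2=0, n3=0, n4=0, n5=1, n6=1, n7=1, n8=0 [stuck-at-0], n9=1, n10=0 → 0 — eliminated
Only n10 stuck-at-1 reproduces the observed 1.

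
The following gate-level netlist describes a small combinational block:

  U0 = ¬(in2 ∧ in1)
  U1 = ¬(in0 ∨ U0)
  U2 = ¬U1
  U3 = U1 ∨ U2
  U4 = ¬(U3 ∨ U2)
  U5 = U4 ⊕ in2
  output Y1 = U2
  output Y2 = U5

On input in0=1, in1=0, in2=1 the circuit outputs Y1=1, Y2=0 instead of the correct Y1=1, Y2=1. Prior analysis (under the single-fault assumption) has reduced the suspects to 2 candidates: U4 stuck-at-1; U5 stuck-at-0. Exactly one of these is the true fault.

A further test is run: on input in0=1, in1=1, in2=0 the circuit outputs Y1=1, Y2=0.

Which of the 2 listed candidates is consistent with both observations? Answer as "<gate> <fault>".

Evaluate each candidate on input in0=1, in1=1, in2=0:
  U4 stuck-at-1: U0=1, U1=0, U2=1, U3=1, U4=1 [stuck-at-1], U5=1 → Y1=1, Y2=1 — eliminated
  U5 stuck-at-0: U0=1, U1=0, U2=1, U3=1, U4=0, U5=0 [stuck-at-0] → Y1=1, Y2=0 — matches
Only U5 stuck-at-0 reproduces the observed Y1=1, Y2=0.

U5 stuck-at-0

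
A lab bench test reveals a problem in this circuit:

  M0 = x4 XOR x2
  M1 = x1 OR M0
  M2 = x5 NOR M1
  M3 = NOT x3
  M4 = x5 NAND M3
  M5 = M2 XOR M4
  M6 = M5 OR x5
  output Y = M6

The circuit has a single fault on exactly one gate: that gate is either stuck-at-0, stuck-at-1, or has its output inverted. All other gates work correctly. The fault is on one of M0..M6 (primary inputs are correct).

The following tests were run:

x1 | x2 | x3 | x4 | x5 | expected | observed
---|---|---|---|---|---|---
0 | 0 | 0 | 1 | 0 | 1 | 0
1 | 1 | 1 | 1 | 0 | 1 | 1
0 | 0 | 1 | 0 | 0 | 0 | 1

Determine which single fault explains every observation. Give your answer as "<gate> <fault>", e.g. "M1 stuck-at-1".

Fault-free values for test 1 (x1=0, x2=0, x3=0, x4=1, x5=0): M0=1, M1=1, M2=0, M3=1, M4=1, M5=1, M6=1, giving Y=1. Observed 0.
Test 1: faults giving observed 0 are {M0 stuck-at-0, M0 inverted output, M1 stuck-at-0, M1 inverted output, M2 stuck-at-1, M2 inverted output, M4 stuck-at-0, M4 inverted output, M5 stuck-at-0, M5 inverted output, M6 stuck-at-0, M6 inverted output}.
Test 2 (x1=1, x2=1, x3=1, x4=1, x5=0): fault-free M0=0, M1=1, M2=0, M3=0, M4=1, M5=1, M6=1 → 1; observed 1. Eliminates M1 stuck-at-0, M1 inverted output, M2 stuck-at-1, M2 inverted output, M4 stuck-at-0, M4 inverted output, M5 stuck-at-0, M5 inverted output, M6 stuck-at-0, M6 inverted output.
Test 3 (x1=0, x2=0, x3=1, x4=0, x5=0): fault-free M0=0, M1=0, M2=1, M3=0, M4=1, M5=0, M6=0 → 0; observed 1. Eliminates M0 stuck-at-0.
Only M0 inverted output is consistent with every test.

M0 inverted output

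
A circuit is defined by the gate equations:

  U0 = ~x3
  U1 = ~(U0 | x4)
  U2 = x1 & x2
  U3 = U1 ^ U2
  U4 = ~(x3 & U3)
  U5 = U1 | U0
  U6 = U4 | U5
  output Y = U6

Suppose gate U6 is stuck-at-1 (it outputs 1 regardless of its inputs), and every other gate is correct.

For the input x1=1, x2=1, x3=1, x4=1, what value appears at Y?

1

Propagate with U6 forced: U0=0, U1=0, U2=1, U3=1, U4=0, U5=0, U6=1 [stuck-at-1].
So Y = 1. (Without the fault it would be 0.)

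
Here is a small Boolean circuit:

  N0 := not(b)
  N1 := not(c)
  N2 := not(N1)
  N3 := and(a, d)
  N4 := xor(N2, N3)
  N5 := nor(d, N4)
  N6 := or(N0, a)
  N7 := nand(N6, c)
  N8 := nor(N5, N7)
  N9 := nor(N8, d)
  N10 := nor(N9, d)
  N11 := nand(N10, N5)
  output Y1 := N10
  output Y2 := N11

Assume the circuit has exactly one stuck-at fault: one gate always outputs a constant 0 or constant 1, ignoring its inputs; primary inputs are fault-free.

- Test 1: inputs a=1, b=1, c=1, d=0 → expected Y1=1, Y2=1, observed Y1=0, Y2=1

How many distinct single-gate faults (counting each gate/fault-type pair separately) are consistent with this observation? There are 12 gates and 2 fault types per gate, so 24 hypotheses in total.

10

Fault-free: N0=0, N1=0, N2=1, N3=0, N4=1, N5=0, N6=1, N7=0, N8=1, N9=0, N10=1, N11=1 → Y1=1, Y2=1. Observed Y1=0, Y2=1.
  N0: none of the 2 fault types match ✗
  N1: stuck-at-1 ✓; others ✗
  N2: stuck-at-0 ✓; others ✗
  N3: stuck-at-1 ✓; others ✗
  N4: stuck-at-0 ✓; others ✗
  N5: stuck-at-1 ✓; others ✗
  N6: stuck-at-0 ✓; others ✗
  N7: stuck-at-1 ✓; others ✗
  N8: stuck-at-0 ✓; others ✗
  N9: stuck-at-1 ✓; others ✗
  N10: stuck-at-0 ✓; others ✗
  N11: none of the 2 fault types match ✗
Consistent faults: {N1 stuck-at-1, N2 stuck-at-0, N3 stuck-at-1, N4 stuck-at-0, N5 stuck-at-1, N6 stuck-at-0, N7 stuck-at-1, N8 stuck-at-0, N9 stuck-at-1, N10 stuck-at-0} — 10 in all.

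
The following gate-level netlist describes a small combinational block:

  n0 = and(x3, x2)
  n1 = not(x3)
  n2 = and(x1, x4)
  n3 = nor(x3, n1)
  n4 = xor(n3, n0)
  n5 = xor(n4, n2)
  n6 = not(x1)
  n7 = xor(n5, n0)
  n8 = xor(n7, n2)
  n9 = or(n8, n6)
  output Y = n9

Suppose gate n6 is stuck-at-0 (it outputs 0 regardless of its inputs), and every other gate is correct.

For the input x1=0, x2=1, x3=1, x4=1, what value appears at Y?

0

Propagate with n6 forced: n0=1, n1=0, n2=0, n3=0, n4=1, n5=1, n6=0 [stuck-at-0], n7=0, n8=0, n9=0.
So Y = 0. (Without the fault it would be 1.)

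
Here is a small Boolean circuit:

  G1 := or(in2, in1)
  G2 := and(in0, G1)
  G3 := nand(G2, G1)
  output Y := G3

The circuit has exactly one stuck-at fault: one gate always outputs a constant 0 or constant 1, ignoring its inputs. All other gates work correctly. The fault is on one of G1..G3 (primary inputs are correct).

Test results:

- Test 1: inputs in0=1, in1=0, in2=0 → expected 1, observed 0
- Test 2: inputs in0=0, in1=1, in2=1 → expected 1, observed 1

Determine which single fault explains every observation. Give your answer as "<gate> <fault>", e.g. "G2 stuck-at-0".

Fault-free values for test 1 (in0=1, in1=0, in2=0): G1=0, G2=0, G3=1, giving Y=1. Observed 0.
Test 1: faults giving observed 0 are {G1 stuck-at-1, G3 stuck-at-0}.
Test 2 (in0=0, in1=1, in2=1): fault-free G1=1, G2=0, G3=1 → 1; observed 1. Eliminates G3 stuck-at-0.
Only G1 stuck-at-1 is consistent with every test.

G1 stuck-at-1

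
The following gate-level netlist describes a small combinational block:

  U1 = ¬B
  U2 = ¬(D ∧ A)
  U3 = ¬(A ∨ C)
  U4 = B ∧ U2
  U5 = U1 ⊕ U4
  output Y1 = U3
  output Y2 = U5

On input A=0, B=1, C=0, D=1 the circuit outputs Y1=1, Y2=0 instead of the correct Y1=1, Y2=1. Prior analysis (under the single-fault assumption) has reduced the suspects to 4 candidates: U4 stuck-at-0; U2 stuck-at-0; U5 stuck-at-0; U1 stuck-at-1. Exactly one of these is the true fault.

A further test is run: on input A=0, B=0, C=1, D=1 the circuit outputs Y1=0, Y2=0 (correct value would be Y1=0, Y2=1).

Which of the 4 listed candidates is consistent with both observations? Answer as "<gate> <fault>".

U5 stuck-at-0

Evaluate each candidate on input A=0, B=0, C=1, D=1:
  U4 stuck-at-0: U1=1, U2=1, U3=0, U4=0 [stuck-at-0], U5=1 → Y1=0, Y2=1 — eliminated
  U2 stuck-at-0: U1=1, U2=0 [stuck-at-0], U3=0, U4=0, U5=1 → Y1=0, Y2=1 — eliminated
  U5 stuck-at-0: U1=1, U2=1, U3=0, U4=0, U5=0 [stuck-at-0] → Y1=0, Y2=0 — matches
  U1 stuck-at-1: U1=1 [stuck-at-1], U2=1, U3=0, U4=0, U5=1 → Y1=0, Y2=1 — eliminated
Only U5 stuck-at-0 reproduces the observed Y1=0, Y2=0.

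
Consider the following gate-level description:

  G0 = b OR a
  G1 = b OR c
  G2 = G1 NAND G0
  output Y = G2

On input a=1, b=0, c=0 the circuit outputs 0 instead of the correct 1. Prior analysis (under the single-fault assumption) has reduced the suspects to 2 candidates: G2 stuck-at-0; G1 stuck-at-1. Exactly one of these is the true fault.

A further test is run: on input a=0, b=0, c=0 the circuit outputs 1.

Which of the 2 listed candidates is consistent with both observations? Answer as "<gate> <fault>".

G1 stuck-at-1

Evaluate each candidate on input a=0, b=0, c=0:
  G2 stuck-at-0: G0=0, G1=0, G2=0 [stuck-at-0] → 0 — eliminated
  G1 stuck-at-1: G0=0, G1=1 [stuck-at-1], G2=1 → 1 — matches
Only G1 stuck-at-1 reproduces the observed 1.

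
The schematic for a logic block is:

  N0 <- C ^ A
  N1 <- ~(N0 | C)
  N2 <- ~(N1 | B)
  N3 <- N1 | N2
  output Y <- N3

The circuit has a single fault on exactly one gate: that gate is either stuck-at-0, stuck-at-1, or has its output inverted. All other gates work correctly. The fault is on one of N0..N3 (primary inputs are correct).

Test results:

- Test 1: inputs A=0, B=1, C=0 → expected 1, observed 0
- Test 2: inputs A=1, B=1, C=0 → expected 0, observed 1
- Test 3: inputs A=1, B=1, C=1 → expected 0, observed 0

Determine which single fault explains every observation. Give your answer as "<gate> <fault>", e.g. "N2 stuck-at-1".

N0 inverted output

Fault-free values for test 1 (A=0, B=1, C=0): N0=0, N1=1, N2=0, N3=1, giving Y=1. Observed 0.
Test 1: faults giving observed 0 are {N0 stuck-at-1, N0 inverted output, N1 stuck-at-0, N1 inverted output, N3 stuck-at-0, N3 inverted output}.
Test 2 (A=1, B=1, C=0): fault-free N0=1, N1=0, N2=0, N3=0 → 0; observed 1. Eliminates N0 stuck-at-1, N1 stuck-at-0, N3 stuck-at-0.
Test 3 (A=1, B=1, C=1): fault-free N0=0, N1=0, N2=0, N3=0 → 0; observed 0. Eliminates N1 inverted output, N3 inverted output.
Only N0 inverted output is consistent with every test.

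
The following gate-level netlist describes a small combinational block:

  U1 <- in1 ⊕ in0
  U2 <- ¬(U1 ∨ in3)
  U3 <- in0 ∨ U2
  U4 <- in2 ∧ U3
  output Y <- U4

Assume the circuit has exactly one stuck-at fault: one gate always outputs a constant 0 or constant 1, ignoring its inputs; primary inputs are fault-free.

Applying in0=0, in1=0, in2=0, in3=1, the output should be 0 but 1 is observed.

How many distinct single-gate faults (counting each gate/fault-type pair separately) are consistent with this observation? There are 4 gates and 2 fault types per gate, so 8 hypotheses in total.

1

Fault-free: U1=0, U2=0, U3=0, U4=0 → 0. Observed 1.
  U1 stuck-at-0: output 0 ✗
  U1 stuck-at-1: output 0 ✗
  U2 stuck-at-0: output 0 ✗
  U2 stuck-at-1: output 0 ✗
  U3 stuck-at-0: output 0 ✗
  U3 stuck-at-1: output 0 ✗
  U4 stuck-at-0: output 0 ✗
  U4 stuck-at-1: output 1 ✓
Consistent faults: {U4 stuck-at-1} — 1 in all.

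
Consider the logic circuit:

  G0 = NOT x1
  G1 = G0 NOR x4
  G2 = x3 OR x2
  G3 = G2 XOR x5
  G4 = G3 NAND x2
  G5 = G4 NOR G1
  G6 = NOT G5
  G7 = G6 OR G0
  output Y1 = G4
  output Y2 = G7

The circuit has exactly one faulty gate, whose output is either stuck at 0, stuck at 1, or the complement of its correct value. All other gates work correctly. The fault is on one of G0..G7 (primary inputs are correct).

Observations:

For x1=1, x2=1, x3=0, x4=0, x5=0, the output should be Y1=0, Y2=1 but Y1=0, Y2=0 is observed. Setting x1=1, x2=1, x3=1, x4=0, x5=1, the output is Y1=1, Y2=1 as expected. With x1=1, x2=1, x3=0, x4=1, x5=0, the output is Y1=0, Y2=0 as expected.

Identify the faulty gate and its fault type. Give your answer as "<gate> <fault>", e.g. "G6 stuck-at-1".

Fault-free values for test 1 (x1=1, x2=1, x3=0, x4=0, x5=0): G0=0, G1=1, G2=1, G3=1, G4=0, G5=0, G6=1, G7=1, giving Y1=0, Y2=1. Observed Y1=0, Y2=0.
Test 1: faults giving observed Y1=0, Y2=0 are {G1 stuck-at-0, G1 inverted output, G5 stuck-at-1, G5 inverted output, G6 stuck-at-0, G6 inverted output, G7 stuck-at-0, G7 inverted output}.
Test 2 (x1=1, x2=1, x3=1, x4=0, x5=1): fault-free G0=0, G1=1, G2=1, G3=0, G4=1, G5=0, G6=1, G7=1 → Y1=1, Y2=1; observed Y1=1, Y2=1. Eliminates G5 stuck-at-1, G5 inverted output, G6 stuck-at-0, G6 inverted output, G7 stuck-at-0, G7 inverted output.
Test 3 (x1=1, x2=1, x3=0, x4=1, x5=0): fault-free G0=0, G1=0, G2=1, G3=1, G4=0, G5=1, G6=0, G7=0 → Y1=0, Y2=0; observed Y1=0, Y2=0. Eliminates G1 inverted output.
Only G1 stuck-at-0 is consistent with every test.

G1 stuck-at-0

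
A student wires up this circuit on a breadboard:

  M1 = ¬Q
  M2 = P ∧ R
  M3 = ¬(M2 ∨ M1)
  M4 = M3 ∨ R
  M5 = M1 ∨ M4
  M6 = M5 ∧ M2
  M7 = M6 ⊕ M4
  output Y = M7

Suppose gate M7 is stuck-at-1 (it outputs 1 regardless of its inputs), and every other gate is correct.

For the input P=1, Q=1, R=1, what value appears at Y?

1

Propagate with M7 forced: M1=0, M2=1, M3=0, M4=1, M5=1, M6=1, M7=1 [stuck-at-1].
So Y = 1. (Without the fault it would be 0.)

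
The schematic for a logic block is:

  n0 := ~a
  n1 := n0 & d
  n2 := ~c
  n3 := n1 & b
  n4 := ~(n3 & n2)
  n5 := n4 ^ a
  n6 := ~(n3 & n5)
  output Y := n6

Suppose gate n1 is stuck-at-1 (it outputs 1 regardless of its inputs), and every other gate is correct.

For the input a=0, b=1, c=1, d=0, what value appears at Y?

Propagate with n1 forced: n0=1, n1=1 [stuck-at-1], n2=0, n3=1, n4=1, n5=1, n6=0.
So Y = 0. (Without the fault it would be 1.)

0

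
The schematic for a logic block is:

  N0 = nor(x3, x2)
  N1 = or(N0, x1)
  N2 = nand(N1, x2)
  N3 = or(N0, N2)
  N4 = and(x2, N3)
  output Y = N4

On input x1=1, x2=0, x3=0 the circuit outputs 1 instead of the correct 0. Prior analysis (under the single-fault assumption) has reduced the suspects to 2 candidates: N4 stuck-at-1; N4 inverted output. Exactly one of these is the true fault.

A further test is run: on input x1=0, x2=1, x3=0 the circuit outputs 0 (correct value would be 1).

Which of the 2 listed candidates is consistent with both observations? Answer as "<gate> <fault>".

N4 inverted output

Evaluate each candidate on input x1=0, x2=1, x3=0:
  N4 stuck-at-1: N0=0, N1=0, N2=1, N3=1, N4=1 [stuck-at-1] → 1 — eliminated
  N4 inverted output: N0=0, N1=0, N2=1, N3=1, N4=0 [inverted output] → 0 — matches
Only N4 inverted output reproduces the observed 0.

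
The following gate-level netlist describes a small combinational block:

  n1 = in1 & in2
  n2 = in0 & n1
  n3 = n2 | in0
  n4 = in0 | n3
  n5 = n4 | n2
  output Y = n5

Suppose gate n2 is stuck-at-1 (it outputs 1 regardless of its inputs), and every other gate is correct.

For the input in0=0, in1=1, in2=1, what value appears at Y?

Propagate with n2 forced: n1=1, n2=1 [stuck-at-1], n3=1, n4=1, n5=1.
So Y = 1. (Without the fault it would be 0.)

1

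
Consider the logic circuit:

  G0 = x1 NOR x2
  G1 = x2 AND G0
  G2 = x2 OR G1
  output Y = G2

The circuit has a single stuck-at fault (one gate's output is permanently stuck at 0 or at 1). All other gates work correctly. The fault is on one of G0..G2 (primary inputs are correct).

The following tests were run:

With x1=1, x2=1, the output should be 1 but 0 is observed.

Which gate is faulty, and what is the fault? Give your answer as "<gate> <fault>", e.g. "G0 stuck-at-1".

G2 stuck-at-0

Fault-free values for test 1 (x1=1, x2=1): G0=0, G1=0, G2=1, giving Y=1. Observed 0.
Test 1: faults giving observed 0 are {G2 stuck-at-0}.
Only G2 stuck-at-0 is consistent with every test.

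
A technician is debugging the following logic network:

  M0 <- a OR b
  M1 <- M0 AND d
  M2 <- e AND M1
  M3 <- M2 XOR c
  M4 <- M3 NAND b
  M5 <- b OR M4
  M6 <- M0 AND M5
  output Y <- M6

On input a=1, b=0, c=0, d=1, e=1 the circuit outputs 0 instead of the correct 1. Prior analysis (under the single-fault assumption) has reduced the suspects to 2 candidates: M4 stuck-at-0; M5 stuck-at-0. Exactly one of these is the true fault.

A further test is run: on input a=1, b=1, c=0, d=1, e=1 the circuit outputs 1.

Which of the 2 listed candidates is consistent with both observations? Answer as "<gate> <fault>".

M4 stuck-at-0

Evaluate each candidate on input a=1, b=1, c=0, d=1, e=1:
  M4 stuck-at-0: M0=1, M1=1, M2=1, M3=1, M4=0 [stuck-at-0], M5=1, M6=1 → 1 — matches
  M5 stuck-at-0: M0=1, M1=1, M2=1, M3=1, M4=0, M5=0 [stuck-at-0], M6=0 → 0 — eliminated
Only M4 stuck-at-0 reproduces the observed 1.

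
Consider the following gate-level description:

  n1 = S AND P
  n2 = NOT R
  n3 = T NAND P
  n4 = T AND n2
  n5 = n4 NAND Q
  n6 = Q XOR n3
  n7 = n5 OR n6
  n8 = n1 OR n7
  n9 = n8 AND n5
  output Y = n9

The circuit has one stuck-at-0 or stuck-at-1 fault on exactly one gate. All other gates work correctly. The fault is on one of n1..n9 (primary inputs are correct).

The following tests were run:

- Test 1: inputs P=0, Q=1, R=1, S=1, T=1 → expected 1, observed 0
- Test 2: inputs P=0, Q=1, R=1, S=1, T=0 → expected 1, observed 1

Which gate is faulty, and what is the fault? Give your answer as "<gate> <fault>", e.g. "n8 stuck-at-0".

Fault-free values for test 1 (P=0, Q=1, R=1, S=1, T=1): n1=0, n2=0, n3=1, n4=0, n5=1, n6=0, n7=1, n8=1, n9=1, giving Y=1. Observed 0.
Test 1: faults giving observed 0 are {n2 stuck-at-1, n4 stuck-at-1, n5 stuck-at-0, n7 stuck-at-0, n8 stuck-at-0, n9 stuck-at-0}.
Test 2 (P=0, Q=1, R=1, S=1, T=0): fault-free n1=0, n2=0, n3=1, n4=0, n5=1, n6=0, n7=1, n8=1, n9=1 → 1; observed 1. Eliminates n4 stuck-at-1, n5 stuck-at-0, n7 stuck-at-0, n8 stuck-at-0, n9 stuck-at-0.
Only n2 stuck-at-1 is consistent with every test.

n2 stuck-at-1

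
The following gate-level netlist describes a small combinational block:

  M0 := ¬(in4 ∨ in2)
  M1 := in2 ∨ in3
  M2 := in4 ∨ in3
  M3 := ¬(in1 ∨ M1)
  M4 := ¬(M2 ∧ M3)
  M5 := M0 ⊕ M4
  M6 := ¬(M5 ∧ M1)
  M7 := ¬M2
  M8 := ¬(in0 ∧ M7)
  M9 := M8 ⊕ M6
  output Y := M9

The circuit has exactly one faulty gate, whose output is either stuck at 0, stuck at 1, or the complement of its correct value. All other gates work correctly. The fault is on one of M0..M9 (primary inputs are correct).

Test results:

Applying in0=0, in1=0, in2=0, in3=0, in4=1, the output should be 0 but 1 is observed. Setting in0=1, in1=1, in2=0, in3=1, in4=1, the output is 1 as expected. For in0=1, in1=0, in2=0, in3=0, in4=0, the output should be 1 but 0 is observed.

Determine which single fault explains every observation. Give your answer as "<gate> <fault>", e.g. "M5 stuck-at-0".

M6 stuck-at-0

Fault-free values for test 1 (in0=0, in1=0, in2=0, in3=0, in4=1): M0=0, M1=0, M2=1, M3=1, M4=0, M5=0, M6=1, M7=0, M8=1, M9=0, giving Y=0. Observed 1.
Test 1: faults giving observed 1 are {M1 stuck-at-1, M1 inverted output, M6 stuck-at-0, M6 inverted output, M8 stuck-at-0, M8 inverted output, M9 stuck-at-1, M9 inverted output}.
Test 2 (in0=1, in1=1, in2=0, in3=1, in4=1): fault-free M0=0, M1=1, M2=1, M3=0, M4=1, M5=1, M6=0, M7=0, M8=1, M9=1 → 1; observed 1. Eliminates M1 inverted output, M6 inverted output, M8 stuck-at-0, M8 inverted output, M9 inverted output.
Test 3 (in0=1, in1=0, in2=0, in3=0, in4=0): fault-free M0=1, M1=0, M2=0, M3=1, M4=1, M5=0, M6=1, M7=1, M8=0, M9=1 → 1; observed 0. Eliminates M1 stuck-at-1, M9 stuck-at-1.
Only M6 stuck-at-0 is consistent with every test.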